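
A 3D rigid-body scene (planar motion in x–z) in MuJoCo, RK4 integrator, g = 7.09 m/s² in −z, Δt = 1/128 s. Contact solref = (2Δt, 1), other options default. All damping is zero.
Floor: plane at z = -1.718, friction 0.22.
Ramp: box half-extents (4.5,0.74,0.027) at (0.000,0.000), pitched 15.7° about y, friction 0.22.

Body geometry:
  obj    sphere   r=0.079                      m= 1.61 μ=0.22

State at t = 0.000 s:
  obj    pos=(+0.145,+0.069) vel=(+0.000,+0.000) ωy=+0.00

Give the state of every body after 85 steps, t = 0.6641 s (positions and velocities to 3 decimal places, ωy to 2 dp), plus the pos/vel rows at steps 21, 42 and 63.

State at t = 0.6641 s:
  obj    pos=(+0.436,-0.012) vel=(+0.876,-0.246) ωy=+11.51

Key-timestep trajectory:
   step    t(s)  obj.x    obj.z    obj.vx   obj.vz 
     21  0.1641   +0.163  +0.064  +0.217  -0.061
     42  0.3281   +0.216  +0.049  +0.433  -0.122
     63  0.4922   +0.305  +0.024  +0.649  -0.183


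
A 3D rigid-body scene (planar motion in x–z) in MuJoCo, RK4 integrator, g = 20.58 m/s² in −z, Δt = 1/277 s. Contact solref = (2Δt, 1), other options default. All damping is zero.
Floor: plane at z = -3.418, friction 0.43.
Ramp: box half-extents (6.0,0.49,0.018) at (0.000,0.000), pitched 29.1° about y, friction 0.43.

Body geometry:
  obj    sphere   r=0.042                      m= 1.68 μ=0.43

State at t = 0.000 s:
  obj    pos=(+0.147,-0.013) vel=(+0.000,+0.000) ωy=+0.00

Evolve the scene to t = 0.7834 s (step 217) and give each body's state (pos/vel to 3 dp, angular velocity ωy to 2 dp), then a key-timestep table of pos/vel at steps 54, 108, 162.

State at t = 0.7834 s:
  obj    pos=(+2.064,-1.080) vel=(+4.893,-2.724) ωy=+133.33

Key-timestep trajectory:
   step    t(s)  obj.x    obj.z    obj.vx   obj.vz 
     54  0.1949   +0.266  -0.079  +1.218  -0.678
    108  0.3899   +0.622  -0.277  +2.436  -1.356
    162  0.5848   +1.215  -0.608  +3.653  -2.033


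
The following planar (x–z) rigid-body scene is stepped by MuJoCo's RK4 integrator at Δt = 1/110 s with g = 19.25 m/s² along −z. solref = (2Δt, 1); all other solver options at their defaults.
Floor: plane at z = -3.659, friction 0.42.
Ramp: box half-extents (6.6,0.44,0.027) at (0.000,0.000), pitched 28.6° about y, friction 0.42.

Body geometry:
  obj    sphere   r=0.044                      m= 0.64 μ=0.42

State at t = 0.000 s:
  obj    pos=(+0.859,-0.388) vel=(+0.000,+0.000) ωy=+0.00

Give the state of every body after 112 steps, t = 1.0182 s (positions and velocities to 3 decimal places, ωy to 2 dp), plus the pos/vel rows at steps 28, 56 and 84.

State at t = 1.0182 s:
  obj    pos=(+3.854,-2.020) vel=(+5.882,-3.207) ωy=+152.30

Key-timestep trajectory:
   step    t(s)  obj.x    obj.z    obj.vx   obj.vz 
     28  0.2545   +1.046  -0.490  +1.471  -0.802
     56  0.5091   +1.608  -0.796  +2.941  -1.604
     84  0.7636   +2.544  -1.306  +4.412  -2.405


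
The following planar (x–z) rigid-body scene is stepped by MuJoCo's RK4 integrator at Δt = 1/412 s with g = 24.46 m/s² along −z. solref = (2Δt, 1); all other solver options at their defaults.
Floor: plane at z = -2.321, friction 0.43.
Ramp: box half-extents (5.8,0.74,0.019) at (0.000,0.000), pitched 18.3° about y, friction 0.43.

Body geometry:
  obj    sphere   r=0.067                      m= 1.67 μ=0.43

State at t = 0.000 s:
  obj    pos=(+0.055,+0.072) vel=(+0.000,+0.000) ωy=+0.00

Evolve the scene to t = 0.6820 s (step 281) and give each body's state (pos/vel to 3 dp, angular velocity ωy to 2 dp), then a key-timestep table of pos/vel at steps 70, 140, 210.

State at t = 0.6820 s:
  obj    pos=(+1.267,-0.328) vel=(+3.552,-1.175) ωy=+55.84

Key-timestep trajectory:
   step    t(s)  obj.x    obj.z    obj.vx   obj.vz 
     70  0.1699   +0.130  +0.047  +0.885  -0.293
    140  0.3398   +0.356  -0.027  +1.770  -0.585
    210  0.5097   +0.732  -0.151  +2.655  -0.878


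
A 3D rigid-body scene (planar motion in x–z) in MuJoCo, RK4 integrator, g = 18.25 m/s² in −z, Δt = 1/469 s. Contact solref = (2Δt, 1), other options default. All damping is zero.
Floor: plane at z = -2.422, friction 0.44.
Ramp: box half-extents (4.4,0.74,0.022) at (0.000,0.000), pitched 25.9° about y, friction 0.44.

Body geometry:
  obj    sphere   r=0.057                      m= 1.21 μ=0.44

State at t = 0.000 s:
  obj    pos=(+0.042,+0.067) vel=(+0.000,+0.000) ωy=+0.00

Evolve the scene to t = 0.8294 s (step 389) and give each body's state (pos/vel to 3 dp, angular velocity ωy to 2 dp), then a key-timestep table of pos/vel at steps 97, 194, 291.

State at t = 0.8294 s:
  obj    pos=(+1.804,-0.788) vel=(+4.248,-2.063) ωy=+82.85

Key-timestep trajectory:
   step    t(s)  obj.x    obj.z    obj.vx   obj.vz 
     97  0.2068   +0.152  +0.014  +1.059  -0.514
    194  0.4136   +0.480  -0.145  +2.119  -1.029
    291  0.6205   +1.028  -0.411  +3.178  -1.543


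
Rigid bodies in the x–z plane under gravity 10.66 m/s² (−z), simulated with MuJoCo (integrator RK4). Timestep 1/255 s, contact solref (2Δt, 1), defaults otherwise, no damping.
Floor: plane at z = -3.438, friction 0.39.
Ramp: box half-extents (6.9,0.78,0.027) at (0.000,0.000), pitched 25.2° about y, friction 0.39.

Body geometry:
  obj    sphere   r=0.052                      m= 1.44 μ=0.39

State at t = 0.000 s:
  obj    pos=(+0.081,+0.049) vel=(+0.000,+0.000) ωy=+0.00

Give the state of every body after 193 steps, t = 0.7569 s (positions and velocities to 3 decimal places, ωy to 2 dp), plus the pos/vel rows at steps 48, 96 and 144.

State at t = 0.7569 s:
  obj    pos=(+0.921,-0.346) vel=(+2.220,-1.045) ωy=+47.18

Key-timestep trajectory:
   step    t(s)  obj.x    obj.z    obj.vx   obj.vz 
     48  0.1882   +0.133  +0.025  +0.552  -0.260
     96  0.3765   +0.289  -0.049  +1.104  -0.520
    144  0.5647   +0.549  -0.171  +1.657  -0.780


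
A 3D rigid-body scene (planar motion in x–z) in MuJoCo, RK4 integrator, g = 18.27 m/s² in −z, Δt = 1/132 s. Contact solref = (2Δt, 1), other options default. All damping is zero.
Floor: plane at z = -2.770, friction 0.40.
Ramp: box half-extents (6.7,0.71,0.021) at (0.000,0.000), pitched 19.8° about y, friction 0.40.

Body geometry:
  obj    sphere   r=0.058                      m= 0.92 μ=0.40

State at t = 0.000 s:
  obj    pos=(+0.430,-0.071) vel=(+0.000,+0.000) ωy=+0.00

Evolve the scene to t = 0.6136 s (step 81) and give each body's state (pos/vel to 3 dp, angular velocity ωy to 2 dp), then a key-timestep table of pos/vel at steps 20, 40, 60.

State at t = 0.6136 s:
  obj    pos=(+1.213,-0.353) vel=(+2.552,-0.919) ωy=+46.76

Key-timestep trajectory:
   step    t(s)  obj.x    obj.z    obj.vx   obj.vz 
     20  0.1515   +0.478  -0.088  +0.630  -0.227
     40  0.3030   +0.621  -0.140  +1.261  -0.454
     60  0.4545   +0.860  -0.226  +1.891  -0.681


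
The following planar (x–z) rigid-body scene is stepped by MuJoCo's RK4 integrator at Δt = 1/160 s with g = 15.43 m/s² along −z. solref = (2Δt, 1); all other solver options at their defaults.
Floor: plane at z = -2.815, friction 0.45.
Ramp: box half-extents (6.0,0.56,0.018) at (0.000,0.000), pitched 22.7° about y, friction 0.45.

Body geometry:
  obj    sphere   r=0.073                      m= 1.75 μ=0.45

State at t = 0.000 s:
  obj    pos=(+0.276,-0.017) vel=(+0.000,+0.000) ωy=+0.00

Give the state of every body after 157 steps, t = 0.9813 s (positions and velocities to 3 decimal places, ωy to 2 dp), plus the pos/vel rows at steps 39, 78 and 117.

State at t = 0.9813 s:
  obj    pos=(+2.165,-0.807) vel=(+3.850,-1.611) ωy=+57.16

Key-timestep trajectory:
   step    t(s)  obj.x    obj.z    obj.vx   obj.vz 
     39  0.2438   +0.393  -0.066  +0.957  -0.400
     78  0.4875   +0.742  -0.212  +1.913  -0.800
    117  0.7313   +1.325  -0.456  +2.869  -1.200


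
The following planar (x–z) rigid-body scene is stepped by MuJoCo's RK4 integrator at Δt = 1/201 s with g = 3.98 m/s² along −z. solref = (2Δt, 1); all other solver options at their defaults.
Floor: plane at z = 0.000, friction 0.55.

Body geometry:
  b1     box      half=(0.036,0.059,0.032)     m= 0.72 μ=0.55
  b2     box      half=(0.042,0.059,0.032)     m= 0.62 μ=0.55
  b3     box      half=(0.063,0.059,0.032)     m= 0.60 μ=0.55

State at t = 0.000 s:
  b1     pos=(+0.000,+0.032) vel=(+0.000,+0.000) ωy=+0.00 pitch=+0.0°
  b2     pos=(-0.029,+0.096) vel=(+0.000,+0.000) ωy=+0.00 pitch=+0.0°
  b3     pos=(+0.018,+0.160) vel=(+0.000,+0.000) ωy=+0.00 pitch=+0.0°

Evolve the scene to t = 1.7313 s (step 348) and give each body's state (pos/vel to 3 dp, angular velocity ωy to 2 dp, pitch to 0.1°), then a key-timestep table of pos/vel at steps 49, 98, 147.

State at t = 1.7313 s:
  b1     pos=(+0.000,+0.032) vel=(+0.000,+0.000) ωy=+0.00 pitch=+0.0°
  b2     pos=(-0.029,+0.096) vel=(+0.000,+0.000) ωy=+0.00 pitch=+0.0°
  b3     pos=(+0.191,+0.032) vel=(+0.000,+0.000) ωy=+0.00 pitch=+180.0°

Key-timestep trajectory:
   step    t(s)  b1.x    b1.z    b1.vx   b1.vz   b2.x    b2.z    b2.vx   b2.vz   b3.x    b3.z    b3.vx   b3.vz 
     49  0.2438   +0.000  +0.032  +0.000  +0.000   -0.029  +0.096  +0.000  +0.000   +0.026  +0.157  +0.081  -0.036
     98  0.4876   +0.000  +0.032  +0.000  +0.001   -0.029  +0.096  +0.000  +0.002   +0.064  +0.106  +0.321  -0.454
    147  0.7313   +0.000  +0.032  +0.000  +0.000   -0.029  +0.096  +0.000  +0.000   +0.138  +0.069  +0.286  -0.059


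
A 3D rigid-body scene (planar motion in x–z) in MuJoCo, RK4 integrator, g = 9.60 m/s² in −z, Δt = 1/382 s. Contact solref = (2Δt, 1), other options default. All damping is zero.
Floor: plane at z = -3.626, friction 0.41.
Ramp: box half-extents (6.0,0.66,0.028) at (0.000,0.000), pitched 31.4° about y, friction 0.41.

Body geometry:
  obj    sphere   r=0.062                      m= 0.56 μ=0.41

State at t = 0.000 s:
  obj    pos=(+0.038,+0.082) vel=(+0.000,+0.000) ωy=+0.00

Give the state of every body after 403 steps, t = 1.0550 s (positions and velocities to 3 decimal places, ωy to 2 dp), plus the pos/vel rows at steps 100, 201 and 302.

State at t = 1.0550 s:
  obj    pos=(+1.735,-0.954) vel=(+3.217,-1.964) ωy=+60.79

Key-timestep trajectory:
   step    t(s)  obj.x    obj.z    obj.vx   obj.vz 
    100  0.2618   +0.143  +0.018  +0.798  -0.487
    201  0.5262   +0.460  -0.176  +1.605  -0.979
    302  0.7906   +0.991  -0.500  +2.411  -1.472


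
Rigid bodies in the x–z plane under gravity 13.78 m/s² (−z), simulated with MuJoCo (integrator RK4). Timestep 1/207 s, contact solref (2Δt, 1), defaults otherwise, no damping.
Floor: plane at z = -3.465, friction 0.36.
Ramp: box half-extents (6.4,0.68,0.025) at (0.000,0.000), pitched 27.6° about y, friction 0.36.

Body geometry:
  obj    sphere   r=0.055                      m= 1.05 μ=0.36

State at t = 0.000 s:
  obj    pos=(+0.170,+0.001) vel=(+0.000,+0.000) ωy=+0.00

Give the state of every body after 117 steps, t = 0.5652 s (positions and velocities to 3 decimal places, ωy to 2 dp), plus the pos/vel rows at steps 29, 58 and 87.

State at t = 0.5652 s:
  obj    pos=(+0.816,-0.336) vel=(+2.284,-1.194) ωy=+46.85

Key-timestep trajectory:
   step    t(s)  obj.x    obj.z    obj.vx   obj.vz 
     29  0.1401   +0.210  -0.019  +0.566  -0.296
     58  0.2802   +0.329  -0.082  +1.132  -0.592
     87  0.4203   +0.527  -0.185  +1.699  -0.888


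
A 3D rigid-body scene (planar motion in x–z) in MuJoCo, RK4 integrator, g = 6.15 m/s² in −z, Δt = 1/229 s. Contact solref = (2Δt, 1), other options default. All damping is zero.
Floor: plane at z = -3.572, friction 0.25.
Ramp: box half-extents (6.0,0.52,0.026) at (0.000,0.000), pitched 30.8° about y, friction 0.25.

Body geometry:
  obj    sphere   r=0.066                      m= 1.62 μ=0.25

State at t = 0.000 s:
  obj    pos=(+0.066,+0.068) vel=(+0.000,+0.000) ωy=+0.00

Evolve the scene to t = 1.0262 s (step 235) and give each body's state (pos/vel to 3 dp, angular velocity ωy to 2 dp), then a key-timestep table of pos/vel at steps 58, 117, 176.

State at t = 1.0262 s:
  obj    pos=(+1.083,-0.539) vel=(+1.983,-1.182) ωy=+34.97

Key-timestep trajectory:
   step    t(s)  obj.x    obj.z    obj.vx   obj.vz 
     58  0.2533   +0.128  +0.031  +0.489  -0.292
    117  0.5109   +0.318  -0.083  +0.987  -0.589
    176  0.7686   +0.637  -0.272  +1.485  -0.885


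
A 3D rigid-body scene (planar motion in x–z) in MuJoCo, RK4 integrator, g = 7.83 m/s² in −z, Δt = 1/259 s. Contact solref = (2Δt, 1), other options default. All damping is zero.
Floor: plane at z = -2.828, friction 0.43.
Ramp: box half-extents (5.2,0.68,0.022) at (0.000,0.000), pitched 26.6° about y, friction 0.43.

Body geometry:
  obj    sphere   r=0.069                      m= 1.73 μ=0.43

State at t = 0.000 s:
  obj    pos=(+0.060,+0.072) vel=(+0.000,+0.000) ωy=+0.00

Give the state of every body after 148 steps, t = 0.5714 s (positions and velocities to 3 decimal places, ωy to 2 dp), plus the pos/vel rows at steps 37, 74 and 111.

State at t = 0.5714 s:
  obj    pos=(+0.426,-0.111) vel=(+1.280,-0.641) ωy=+20.73

Key-timestep trajectory:
   step    t(s)  obj.x    obj.z    obj.vx   obj.vz 
     37  0.1429   +0.083  +0.060  +0.320  -0.160
     74  0.2857   +0.151  +0.026  +0.640  -0.320
    111  0.4286   +0.266  -0.031  +0.960  -0.481


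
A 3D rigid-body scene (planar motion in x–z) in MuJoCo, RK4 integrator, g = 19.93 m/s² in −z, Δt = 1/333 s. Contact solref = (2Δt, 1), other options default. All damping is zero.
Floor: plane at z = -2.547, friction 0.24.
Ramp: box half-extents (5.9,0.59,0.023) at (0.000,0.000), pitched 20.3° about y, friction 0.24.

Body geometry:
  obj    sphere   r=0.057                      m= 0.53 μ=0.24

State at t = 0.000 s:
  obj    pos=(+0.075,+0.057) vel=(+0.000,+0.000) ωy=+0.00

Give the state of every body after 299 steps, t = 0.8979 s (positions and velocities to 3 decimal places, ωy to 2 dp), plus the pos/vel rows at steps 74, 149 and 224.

State at t = 0.8979 s:
  obj    pos=(+1.943,-0.633) vel=(+4.159,-1.539) ωy=+77.79

Key-timestep trajectory:
   step    t(s)  obj.x    obj.z    obj.vx   obj.vz 
     74  0.2222   +0.190  +0.015  +1.029  -0.381
    149  0.4474   +0.539  -0.114  +2.073  -0.767
    224  0.6727   +1.123  -0.330  +3.116  -1.153


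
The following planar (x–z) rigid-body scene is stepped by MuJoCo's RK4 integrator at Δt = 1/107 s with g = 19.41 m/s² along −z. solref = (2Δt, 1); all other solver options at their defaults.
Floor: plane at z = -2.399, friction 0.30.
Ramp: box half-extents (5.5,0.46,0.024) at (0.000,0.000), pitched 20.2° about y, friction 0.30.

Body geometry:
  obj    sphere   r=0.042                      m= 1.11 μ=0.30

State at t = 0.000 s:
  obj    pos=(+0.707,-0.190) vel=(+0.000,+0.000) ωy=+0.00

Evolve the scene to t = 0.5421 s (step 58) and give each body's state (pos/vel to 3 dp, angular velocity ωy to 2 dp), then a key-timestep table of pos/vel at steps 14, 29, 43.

State at t = 0.5421 s:
  obj    pos=(+1.367,-0.433) vel=(+2.435,-0.896) ωy=+61.76

Key-timestep trajectory:
   step    t(s)  obj.x    obj.z    obj.vx   obj.vz 
     14  0.1308   +0.746  -0.204  +0.588  -0.216
     29  0.2710   +0.872  -0.251  +1.218  -0.448
     43  0.4019   +1.070  -0.323  +1.806  -0.664


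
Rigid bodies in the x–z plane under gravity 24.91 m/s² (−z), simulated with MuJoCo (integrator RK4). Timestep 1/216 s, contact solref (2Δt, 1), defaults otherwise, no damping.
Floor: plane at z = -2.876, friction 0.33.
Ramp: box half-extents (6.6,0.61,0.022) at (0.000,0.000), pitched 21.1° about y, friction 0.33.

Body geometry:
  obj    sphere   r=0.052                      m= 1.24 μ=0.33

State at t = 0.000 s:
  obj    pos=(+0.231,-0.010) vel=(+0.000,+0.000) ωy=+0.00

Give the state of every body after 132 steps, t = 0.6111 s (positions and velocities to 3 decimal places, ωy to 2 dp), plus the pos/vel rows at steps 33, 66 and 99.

State at t = 0.6111 s:
  obj    pos=(+1.347,-0.440) vel=(+3.652,-1.409) ωy=+75.26

Key-timestep trajectory:
   step    t(s)  obj.x    obj.z    obj.vx   obj.vz 
     33  0.1528   +0.301  -0.037  +0.913  -0.352
     66  0.3056   +0.510  -0.118  +1.826  -0.705
     99  0.4583   +0.859  -0.252  +2.739  -1.057


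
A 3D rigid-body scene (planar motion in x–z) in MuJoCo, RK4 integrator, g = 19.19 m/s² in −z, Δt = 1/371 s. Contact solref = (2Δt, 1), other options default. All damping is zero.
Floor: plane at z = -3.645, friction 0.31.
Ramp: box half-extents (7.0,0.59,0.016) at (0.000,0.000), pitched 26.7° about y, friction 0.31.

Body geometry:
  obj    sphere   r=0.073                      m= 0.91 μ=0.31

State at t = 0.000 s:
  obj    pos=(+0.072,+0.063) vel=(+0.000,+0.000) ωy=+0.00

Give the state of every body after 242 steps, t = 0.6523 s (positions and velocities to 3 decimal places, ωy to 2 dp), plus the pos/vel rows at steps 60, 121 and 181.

State at t = 0.6523 s:
  obj    pos=(+1.243,-0.525) vel=(+3.589,-1.805) ωy=+55.02

Key-timestep trajectory:
   step    t(s)  obj.x    obj.z    obj.vx   obj.vz 
     60  0.1617   +0.144  +0.027  +0.890  -0.448
    121  0.3261   +0.365  -0.084  +1.795  -0.903
    181  0.4879   +0.727  -0.266  +2.684  -1.350


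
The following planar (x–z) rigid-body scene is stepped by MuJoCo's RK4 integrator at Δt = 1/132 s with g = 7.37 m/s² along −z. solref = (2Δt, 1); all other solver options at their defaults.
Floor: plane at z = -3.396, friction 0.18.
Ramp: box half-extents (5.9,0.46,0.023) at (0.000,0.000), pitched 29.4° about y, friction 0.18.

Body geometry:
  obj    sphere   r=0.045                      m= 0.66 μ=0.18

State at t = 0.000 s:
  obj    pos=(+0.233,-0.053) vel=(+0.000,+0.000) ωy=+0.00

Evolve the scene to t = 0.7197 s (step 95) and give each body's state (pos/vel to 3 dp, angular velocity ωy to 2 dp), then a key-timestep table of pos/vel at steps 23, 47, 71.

State at t = 0.7197 s:
  obj    pos=(+0.816,-0.382) vel=(+1.621,-0.913) ωy=+41.30

Key-timestep trajectory:
   step    t(s)  obj.x    obj.z    obj.vx   obj.vz 
     23  0.1742   +0.267  -0.073  +0.393  -0.221
     47  0.3561   +0.376  -0.134  +0.802  -0.452
     71  0.5379   +0.559  -0.237  +1.211  -0.683


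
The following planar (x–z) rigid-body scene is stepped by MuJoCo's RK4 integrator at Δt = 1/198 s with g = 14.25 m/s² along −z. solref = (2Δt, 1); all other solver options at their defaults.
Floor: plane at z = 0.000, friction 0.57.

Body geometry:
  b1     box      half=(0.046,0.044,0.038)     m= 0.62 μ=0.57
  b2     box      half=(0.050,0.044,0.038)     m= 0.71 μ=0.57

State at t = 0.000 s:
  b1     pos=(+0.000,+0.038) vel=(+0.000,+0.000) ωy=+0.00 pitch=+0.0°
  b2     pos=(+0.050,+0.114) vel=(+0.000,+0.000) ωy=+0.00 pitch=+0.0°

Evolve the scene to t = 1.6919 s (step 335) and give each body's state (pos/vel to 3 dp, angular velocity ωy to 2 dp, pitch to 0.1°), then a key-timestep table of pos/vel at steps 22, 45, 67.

State at t = 1.6919 s:
  b1     pos=(+0.000,+0.038) vel=(+0.000,+0.000) ωy=+0.00 pitch=+0.0°
  b2     pos=(+0.098,+0.050) vel=(+0.000,+0.000) ωy=+0.00 pitch=+90.0°

Key-timestep trajectory:
   step    t(s)  b1.x    b1.z    b1.vx   b1.vz   b2.x    b2.z    b2.vx   b2.vz 
     22  0.1111   +0.000  +0.038  +0.000  +0.000   +0.056  +0.113  +0.122  -0.031
     45  0.2273   +0.000  +0.038  +0.000  +0.000   +0.084  +0.087  +0.321  -0.677
     67  0.3384   +0.000  +0.038  +0.000  +0.000   +0.101  +0.052  -0.121  -0.075


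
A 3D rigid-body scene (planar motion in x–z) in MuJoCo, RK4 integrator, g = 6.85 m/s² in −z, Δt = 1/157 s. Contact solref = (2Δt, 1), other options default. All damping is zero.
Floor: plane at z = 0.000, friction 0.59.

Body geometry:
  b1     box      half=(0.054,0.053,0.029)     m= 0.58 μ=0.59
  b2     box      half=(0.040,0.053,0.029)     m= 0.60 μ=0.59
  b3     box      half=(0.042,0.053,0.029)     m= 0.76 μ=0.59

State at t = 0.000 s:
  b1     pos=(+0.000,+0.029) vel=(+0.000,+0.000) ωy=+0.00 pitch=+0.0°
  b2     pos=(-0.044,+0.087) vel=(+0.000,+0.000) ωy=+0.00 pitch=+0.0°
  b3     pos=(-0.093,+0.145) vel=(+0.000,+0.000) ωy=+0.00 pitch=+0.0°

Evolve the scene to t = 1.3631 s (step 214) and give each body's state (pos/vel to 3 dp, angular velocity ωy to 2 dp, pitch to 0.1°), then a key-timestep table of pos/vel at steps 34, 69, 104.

State at t = 1.3631 s:
  b1     pos=(+0.000,+0.029) vel=(+0.000,+0.000) ωy=+0.00 pitch=+0.0°
  b2     pos=(-0.091,+0.040) vel=(+0.000,+0.000) ωy=+0.00 pitch=-90.0°
  b3     pos=(-0.258,+0.029) vel=(+0.000,+0.000) ωy=+0.00 pitch=+180.0°

Key-timestep trajectory:
   step    t(s)  b1.x    b1.z    b1.vx   b1.vz   b2.x    b2.z    b2.vx   b2.vz   b3.x    b3.z    b3.vx   b3.vz 
     34  0.2166   +0.000  +0.029  +0.000  +0.000   -0.061  +0.088  -0.187  -0.037   -0.134  +0.111  -0.349  -0.499
     69  0.4395   +0.000  +0.029  +0.000  +0.000   -0.091  +0.040  +0.003  +0.005   -0.204  +0.050  -0.140  +0.032
    104  0.6624   +0.000  +0.029  +0.000  +0.000   -0.091  +0.040  +0.000  +0.000   -0.229  +0.049  -0.164  -0.054


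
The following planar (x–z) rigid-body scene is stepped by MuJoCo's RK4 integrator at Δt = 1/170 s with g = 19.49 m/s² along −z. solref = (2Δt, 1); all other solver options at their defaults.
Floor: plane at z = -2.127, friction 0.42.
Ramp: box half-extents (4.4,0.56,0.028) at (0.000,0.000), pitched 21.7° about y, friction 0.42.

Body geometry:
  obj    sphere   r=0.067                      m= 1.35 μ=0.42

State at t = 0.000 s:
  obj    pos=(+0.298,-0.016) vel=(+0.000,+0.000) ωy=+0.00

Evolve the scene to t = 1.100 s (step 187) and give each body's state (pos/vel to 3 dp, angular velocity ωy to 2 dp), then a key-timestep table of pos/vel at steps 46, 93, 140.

State at t = 1.100 s:
  obj    pos=(+3.191,-1.168) vel=(+5.260,-2.093) ωy=+84.50

Key-timestep trajectory:
   step    t(s)  obj.x    obj.z    obj.vx   obj.vz 
     46  0.2706   +0.473  -0.086  +1.294  -0.515
     93  0.5471   +1.014  -0.301  +2.616  -1.041
    140  0.8235   +1.920  -0.662  +3.938  -1.567


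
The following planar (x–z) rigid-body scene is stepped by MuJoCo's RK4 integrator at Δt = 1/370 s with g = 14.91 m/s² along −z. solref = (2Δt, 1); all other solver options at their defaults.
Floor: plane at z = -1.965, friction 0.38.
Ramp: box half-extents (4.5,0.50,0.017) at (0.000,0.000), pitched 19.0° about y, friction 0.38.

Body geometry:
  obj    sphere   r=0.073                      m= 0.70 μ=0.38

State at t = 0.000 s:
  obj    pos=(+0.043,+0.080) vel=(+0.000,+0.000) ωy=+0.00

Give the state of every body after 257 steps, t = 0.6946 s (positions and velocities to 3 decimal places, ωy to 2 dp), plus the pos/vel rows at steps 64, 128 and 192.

State at t = 0.6946 s:
  obj    pos=(+0.834,-0.192) vel=(+2.277,-0.784) ωy=+32.99

Key-timestep trajectory:
   step    t(s)  obj.x    obj.z    obj.vx   obj.vz 
     64  0.1730   +0.092  +0.063  +0.567  -0.195
    128  0.3459   +0.239  +0.013  +1.134  -0.391
    192  0.5189   +0.485  -0.072  +1.701  -0.586


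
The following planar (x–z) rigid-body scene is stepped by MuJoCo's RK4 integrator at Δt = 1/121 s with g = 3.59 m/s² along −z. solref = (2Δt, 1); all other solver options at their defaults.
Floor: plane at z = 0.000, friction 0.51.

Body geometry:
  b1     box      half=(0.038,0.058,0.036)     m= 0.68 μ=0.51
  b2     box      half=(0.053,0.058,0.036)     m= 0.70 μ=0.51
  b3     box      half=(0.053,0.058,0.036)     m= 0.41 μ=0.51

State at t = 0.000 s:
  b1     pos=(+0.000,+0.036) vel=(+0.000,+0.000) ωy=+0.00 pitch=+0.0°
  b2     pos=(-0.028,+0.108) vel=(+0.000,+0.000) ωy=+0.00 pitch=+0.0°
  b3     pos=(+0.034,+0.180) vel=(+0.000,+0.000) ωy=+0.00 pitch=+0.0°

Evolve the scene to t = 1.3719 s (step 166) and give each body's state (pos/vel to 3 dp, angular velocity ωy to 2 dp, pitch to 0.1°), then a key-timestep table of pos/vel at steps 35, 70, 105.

State at t = 1.3719 s:
  b1     pos=(-0.001,+0.036) vel=(+0.000,+0.000) ωy=+0.00 pitch=+0.0°
  b2     pos=(-0.028,+0.108) vel=(+0.000,+0.000) ωy=+0.00 pitch=+0.0°
  b3     pos=(+0.077,+0.053) vel=(+0.000,+0.000) ωy=+0.00 pitch=+90.0°

Key-timestep trajectory:
   step    t(s)  b1.x    b1.z    b1.vx   b1.vz   b2.x    b2.z    b2.vx   b2.vz   b3.x    b3.z    b3.vx   b3.vz 
     35  0.2893   +0.000  +0.036  +0.000  +0.000   -0.028  +0.108  +0.000  +0.000   +0.055  +0.167  +0.142  -0.178
     70  0.5785   -0.001  +0.036  +0.000  +0.000   -0.028  +0.108  +0.000  +0.000   +0.098  +0.062  +0.030  +0.028
    105  0.8678   -0.001  +0.036  +0.000  +0.000   -0.028  +0.108  +0.000  +0.000   +0.081  +0.055  -0.173  -0.097


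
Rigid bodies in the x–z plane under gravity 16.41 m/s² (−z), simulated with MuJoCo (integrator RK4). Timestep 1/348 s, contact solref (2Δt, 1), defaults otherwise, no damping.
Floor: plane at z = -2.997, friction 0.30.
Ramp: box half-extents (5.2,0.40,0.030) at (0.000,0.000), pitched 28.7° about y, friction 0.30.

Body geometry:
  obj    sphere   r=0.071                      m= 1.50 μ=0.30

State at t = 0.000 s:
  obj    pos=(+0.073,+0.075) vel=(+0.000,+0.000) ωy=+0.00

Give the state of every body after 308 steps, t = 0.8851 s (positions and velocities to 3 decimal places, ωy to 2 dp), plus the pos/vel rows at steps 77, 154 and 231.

State at t = 0.8851 s:
  obj    pos=(+2.007,-0.984) vel=(+4.370,-2.393) ωy=+70.16

Key-timestep trajectory:
   step    t(s)  obj.x    obj.z    obj.vx   obj.vz 
     77  0.2213   +0.194  +0.009  +1.093  -0.598
    154  0.4425   +0.557  -0.190  +2.185  -1.196
    231  0.6638   +1.161  -0.520  +3.278  -1.794


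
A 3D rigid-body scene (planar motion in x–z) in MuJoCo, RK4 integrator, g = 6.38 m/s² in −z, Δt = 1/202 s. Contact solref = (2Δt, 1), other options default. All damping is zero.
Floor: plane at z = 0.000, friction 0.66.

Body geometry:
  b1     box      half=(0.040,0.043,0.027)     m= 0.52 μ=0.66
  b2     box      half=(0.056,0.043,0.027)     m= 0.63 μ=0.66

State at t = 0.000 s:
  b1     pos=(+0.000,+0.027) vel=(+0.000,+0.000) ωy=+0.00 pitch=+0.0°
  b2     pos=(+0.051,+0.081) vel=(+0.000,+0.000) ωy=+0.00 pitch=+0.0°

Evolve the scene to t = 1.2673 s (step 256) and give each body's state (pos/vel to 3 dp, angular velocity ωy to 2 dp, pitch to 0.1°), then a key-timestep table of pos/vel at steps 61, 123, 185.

State at t = 1.2673 s:
  b1     pos=(+0.000,+0.027) vel=(+0.000,+0.000) ωy=+0.00 pitch=+0.0°
  b2     pos=(+0.108,+0.056) vel=(+0.000,+0.000) ωy=+0.00 pitch=+90.0°

Key-timestep trajectory:
   step    t(s)  b1.x    b1.z    b1.vx   b1.vz   b2.x    b2.z    b2.vx   b2.vz 
     61  0.3020   +0.000  +0.027  +0.000  +0.000   +0.085  +0.062  +0.161  -0.012
    123  0.6089   +0.000  +0.027  +0.000  +0.000   +0.121  +0.060  -0.041  -0.010
    185  0.9158   +0.000  +0.027  +0.000  +0.000   +0.110  +0.057  +0.060  +0.043


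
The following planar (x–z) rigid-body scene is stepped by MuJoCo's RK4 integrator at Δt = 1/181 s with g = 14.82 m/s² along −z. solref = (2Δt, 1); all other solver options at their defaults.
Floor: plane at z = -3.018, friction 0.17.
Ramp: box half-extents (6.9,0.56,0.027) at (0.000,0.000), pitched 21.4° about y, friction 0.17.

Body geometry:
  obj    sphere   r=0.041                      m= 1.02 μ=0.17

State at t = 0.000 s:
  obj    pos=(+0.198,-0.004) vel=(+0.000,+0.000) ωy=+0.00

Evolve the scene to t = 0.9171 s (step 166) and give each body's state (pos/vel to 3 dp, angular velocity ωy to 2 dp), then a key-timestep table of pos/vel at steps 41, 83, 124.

State at t = 0.9171 s:
  obj    pos=(+1.710,-0.597) vel=(+3.298,-1.293) ωy=+86.37

Key-timestep trajectory:
   step    t(s)  obj.x    obj.z    obj.vx   obj.vz 
     41  0.2265   +0.290  -0.041  +0.815  -0.319
     83  0.4586   +0.576  -0.153  +1.649  -0.646
    124  0.6851   +1.042  -0.335  +2.464  -0.966


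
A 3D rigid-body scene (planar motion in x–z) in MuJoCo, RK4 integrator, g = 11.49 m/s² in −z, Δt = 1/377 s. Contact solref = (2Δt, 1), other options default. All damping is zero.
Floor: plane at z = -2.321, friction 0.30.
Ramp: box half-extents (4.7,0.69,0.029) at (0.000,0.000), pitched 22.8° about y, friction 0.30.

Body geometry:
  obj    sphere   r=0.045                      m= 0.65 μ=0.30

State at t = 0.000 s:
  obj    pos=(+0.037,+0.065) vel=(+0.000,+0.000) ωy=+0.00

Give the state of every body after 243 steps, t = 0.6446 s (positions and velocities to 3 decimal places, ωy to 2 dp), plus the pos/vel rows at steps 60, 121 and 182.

State at t = 0.6446 s:
  obj    pos=(+0.646,-0.191) vel=(+1.890,-0.794) ωy=+45.55

Key-timestep trajectory:
   step    t(s)  obj.x    obj.z    obj.vx   obj.vz 
     60  0.1592   +0.074  +0.049  +0.467  -0.196
    121  0.3210   +0.188  +0.001  +0.941  -0.396
    182  0.4828   +0.379  -0.079  +1.415  -0.595


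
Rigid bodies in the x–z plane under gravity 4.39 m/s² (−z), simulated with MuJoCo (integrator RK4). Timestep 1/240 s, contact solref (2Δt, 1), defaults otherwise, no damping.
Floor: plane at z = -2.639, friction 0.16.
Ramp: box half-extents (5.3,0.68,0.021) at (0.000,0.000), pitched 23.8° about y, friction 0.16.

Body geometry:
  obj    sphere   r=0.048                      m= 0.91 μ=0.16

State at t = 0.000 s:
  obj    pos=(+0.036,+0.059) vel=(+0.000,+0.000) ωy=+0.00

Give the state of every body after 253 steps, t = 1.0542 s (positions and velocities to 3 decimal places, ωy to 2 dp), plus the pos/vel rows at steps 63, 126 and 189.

State at t = 1.0542 s:
  obj    pos=(+0.680,-0.224) vel=(+1.221,-0.538) ωy=+27.78

Key-timestep trajectory:
   step    t(s)  obj.x    obj.z    obj.vx   obj.vz 
     63  0.2625   +0.076  +0.042  +0.304  -0.134
    126  0.5250   +0.196  -0.011  +0.608  -0.268
    189  0.7875   +0.395  -0.099  +0.912  -0.402


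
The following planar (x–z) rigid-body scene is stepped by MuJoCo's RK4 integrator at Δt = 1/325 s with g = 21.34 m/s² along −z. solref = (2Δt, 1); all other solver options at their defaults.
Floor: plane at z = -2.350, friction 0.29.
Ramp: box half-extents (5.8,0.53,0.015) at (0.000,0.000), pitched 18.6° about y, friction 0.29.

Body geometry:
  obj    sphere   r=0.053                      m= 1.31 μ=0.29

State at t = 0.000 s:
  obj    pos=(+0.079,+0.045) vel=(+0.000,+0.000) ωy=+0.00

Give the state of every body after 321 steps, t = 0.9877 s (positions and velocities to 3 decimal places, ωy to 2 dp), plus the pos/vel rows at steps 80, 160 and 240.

State at t = 0.9877 s:
  obj    pos=(+2.327,-0.711) vel=(+4.551,-1.532) ωy=+90.60

Key-timestep trajectory:
   step    t(s)  obj.x    obj.z    obj.vx   obj.vz 
     80  0.2462   +0.219  -0.002  +1.134  -0.382
    160  0.4923   +0.638  -0.143  +2.269  -0.763
    240  0.7385   +1.336  -0.378  +3.403  -1.145


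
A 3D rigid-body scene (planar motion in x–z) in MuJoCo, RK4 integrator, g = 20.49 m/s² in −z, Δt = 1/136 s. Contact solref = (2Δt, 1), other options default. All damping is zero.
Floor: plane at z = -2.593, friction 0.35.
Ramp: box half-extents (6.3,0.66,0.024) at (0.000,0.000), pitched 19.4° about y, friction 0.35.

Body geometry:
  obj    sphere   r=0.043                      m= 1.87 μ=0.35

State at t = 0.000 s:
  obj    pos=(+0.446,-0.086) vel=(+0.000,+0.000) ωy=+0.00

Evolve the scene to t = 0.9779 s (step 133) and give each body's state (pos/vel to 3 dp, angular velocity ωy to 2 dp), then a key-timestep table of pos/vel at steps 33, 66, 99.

State at t = 0.9779 s:
  obj    pos=(+2.638,-0.858) vel=(+4.483,-1.579) ωy=+110.54

Key-timestep trajectory:
   step    t(s)  obj.x    obj.z    obj.vx   obj.vz 
     33  0.2426   +0.581  -0.134  +1.113  -0.392
     66  0.4853   +0.986  -0.276  +2.225  -0.784
     99  0.7279   +1.661  -0.514  +3.337  -1.175


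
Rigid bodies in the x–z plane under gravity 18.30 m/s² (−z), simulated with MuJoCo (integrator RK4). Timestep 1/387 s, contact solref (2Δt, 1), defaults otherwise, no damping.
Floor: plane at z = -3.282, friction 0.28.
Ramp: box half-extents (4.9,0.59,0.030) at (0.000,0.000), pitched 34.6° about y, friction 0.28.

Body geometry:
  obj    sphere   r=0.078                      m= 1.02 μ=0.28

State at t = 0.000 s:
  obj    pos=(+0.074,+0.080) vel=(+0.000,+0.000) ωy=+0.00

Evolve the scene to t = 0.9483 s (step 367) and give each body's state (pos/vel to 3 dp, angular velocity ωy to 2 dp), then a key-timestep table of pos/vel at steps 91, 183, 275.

State at t = 0.9483 s:
  obj    pos=(+2.822,-1.815) vel=(+5.794,-3.997) ωy=+90.23

Key-timestep trajectory:
   step    t(s)  obj.x    obj.z    obj.vx   obj.vz 
     91  0.2351   +0.243  -0.036  +1.437  -0.991
    183  0.4729   +0.757  -0.391  +2.889  -1.993
    275  0.7106   +1.617  -0.984  +4.342  -2.995


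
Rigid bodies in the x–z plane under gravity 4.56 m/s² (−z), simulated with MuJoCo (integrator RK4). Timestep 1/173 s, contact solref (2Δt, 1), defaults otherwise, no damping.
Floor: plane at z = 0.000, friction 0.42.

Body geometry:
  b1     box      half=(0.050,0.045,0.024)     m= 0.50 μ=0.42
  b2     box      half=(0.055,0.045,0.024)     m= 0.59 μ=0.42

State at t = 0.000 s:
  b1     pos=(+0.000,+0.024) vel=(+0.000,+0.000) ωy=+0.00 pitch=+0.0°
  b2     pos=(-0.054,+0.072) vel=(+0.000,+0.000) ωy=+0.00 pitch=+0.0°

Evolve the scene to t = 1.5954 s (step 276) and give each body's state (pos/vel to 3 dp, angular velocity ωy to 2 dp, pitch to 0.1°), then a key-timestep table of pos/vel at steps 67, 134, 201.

State at t = 1.5954 s:
  b1     pos=(+0.000,+0.024) vel=(+0.000,+0.000) ωy=+0.00 pitch=+0.0°
  b2     pos=(-0.112,+0.055) vel=(+0.000,+0.000) ωy=+0.00 pitch=-90.0°

Key-timestep trajectory:
   step    t(s)  b1.x    b1.z    b1.vx   b1.vz   b2.x    b2.z    b2.vx   b2.vz 
     67  0.3873   +0.000  +0.024  +0.000  +0.000   -0.080  +0.059  -0.109  +0.022
    134  0.7746   +0.000  +0.024  +0.000  +0.000   -0.121  +0.058  -0.027  +0.008
    201  1.1618   +0.000  +0.024  +0.000  +0.000   -0.113  +0.055  -0.048  +0.030


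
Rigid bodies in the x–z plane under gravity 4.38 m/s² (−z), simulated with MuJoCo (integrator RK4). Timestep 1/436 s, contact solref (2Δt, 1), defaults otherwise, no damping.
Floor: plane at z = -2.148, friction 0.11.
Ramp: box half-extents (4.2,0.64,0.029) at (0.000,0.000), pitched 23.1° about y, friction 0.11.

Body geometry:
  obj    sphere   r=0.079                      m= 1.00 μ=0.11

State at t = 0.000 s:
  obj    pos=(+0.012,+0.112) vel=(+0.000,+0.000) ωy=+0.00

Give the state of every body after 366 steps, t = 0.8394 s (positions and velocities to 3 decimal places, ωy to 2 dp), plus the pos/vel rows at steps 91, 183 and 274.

State at t = 0.8394 s:
  obj    pos=(+0.427,-0.065) vel=(+0.986,-0.423) ωy=+11.70

Key-timestep trajectory:
   step    t(s)  obj.x    obj.z    obj.vx   obj.vz 
     91  0.2087   +0.038  +0.101  +0.247  -0.103
    183  0.4197   +0.116  +0.068  +0.494  -0.211
    274  0.6284   +0.245  +0.013  +0.739  -0.317


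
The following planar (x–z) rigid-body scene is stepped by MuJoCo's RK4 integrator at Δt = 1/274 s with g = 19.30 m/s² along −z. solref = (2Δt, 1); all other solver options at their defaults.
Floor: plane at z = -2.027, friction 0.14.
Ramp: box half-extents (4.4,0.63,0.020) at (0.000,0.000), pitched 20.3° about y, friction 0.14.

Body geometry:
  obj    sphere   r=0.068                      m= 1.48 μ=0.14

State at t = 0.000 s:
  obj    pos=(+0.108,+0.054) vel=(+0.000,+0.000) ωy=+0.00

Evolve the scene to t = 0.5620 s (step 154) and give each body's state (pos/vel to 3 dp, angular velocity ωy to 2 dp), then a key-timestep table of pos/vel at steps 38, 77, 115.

State at t = 0.5620 s:
  obj    pos=(+0.817,-0.208) vel=(+2.521,-0.933) ωy=+39.52

Key-timestep trajectory:
   step    t(s)  obj.x    obj.z    obj.vx   obj.vz 
     38  0.1387   +0.151  +0.038  +0.622  -0.230
     77  0.2810   +0.285  -0.012  +1.261  -0.466
    115  0.4197   +0.503  -0.092  +1.883  -0.697


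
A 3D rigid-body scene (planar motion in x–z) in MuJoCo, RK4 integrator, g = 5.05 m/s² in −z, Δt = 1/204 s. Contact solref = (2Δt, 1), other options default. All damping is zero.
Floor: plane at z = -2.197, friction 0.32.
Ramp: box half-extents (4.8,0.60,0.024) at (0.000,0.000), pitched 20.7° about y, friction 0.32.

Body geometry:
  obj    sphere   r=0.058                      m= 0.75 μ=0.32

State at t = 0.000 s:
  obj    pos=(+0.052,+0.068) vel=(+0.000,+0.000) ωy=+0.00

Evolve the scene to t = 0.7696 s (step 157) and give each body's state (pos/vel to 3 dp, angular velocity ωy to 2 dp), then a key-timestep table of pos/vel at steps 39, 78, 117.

State at t = 0.7696 s:
  obj    pos=(+0.405,-0.065) vel=(+0.918,-0.347) ωy=+16.92

Key-timestep trajectory:
   step    t(s)  obj.x    obj.z    obj.vx   obj.vz 
     39  0.1912   +0.074  +0.060  +0.228  -0.086
     78  0.3824   +0.139  +0.035  +0.456  -0.172
    117  0.5735   +0.248  -0.006  +0.684  -0.259


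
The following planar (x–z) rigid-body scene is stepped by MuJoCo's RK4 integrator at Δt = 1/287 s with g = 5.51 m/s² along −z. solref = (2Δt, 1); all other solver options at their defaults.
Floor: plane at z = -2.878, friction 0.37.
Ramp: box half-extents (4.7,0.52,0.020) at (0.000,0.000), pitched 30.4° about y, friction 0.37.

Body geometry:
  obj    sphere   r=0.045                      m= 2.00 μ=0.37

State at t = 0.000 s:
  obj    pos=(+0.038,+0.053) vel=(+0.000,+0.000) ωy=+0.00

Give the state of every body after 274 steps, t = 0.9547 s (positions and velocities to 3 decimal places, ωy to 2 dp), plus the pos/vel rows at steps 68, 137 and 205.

State at t = 0.9547 s:
  obj    pos=(+0.821,-0.406) vel=(+1.640,-0.962) ωy=+42.25

Key-timestep trajectory:
   step    t(s)  obj.x    obj.z    obj.vx   obj.vz 
     68  0.2369   +0.086  +0.025  +0.407  -0.239
    137  0.4774   +0.234  -0.062  +0.820  -0.481
    205  0.7143   +0.476  -0.204  +1.227  -0.720


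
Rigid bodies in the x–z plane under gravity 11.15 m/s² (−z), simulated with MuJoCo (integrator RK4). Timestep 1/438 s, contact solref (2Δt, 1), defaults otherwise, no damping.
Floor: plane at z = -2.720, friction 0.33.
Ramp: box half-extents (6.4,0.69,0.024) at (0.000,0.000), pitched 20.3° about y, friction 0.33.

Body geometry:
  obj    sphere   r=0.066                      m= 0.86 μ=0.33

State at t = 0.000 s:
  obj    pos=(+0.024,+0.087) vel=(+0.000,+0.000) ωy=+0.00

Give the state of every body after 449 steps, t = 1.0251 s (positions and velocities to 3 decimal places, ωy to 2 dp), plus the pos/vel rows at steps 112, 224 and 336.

State at t = 1.0251 s:
  obj    pos=(+1.386,-0.417) vel=(+2.657,-0.983) ωy=+42.91

Key-timestep trajectory:
   step    t(s)  obj.x    obj.z    obj.vx   obj.vz 
    112  0.2557   +0.109  +0.056  +0.663  -0.245
    224  0.5114   +0.363  -0.038  +1.325  -0.490
    336  0.7671   +0.787  -0.195  +1.988  -0.735


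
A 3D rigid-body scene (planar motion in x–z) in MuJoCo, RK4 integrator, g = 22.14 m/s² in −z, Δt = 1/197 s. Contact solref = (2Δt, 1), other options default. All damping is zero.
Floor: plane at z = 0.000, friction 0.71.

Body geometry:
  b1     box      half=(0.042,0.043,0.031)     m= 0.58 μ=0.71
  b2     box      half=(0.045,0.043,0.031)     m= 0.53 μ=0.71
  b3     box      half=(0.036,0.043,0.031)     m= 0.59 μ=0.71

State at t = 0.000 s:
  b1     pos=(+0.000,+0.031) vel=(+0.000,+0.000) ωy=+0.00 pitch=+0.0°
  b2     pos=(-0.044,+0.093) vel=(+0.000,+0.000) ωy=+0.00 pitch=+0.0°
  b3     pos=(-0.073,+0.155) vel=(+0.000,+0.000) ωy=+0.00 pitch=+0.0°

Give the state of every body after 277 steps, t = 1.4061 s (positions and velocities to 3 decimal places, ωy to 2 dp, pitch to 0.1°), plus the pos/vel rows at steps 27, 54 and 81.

State at t = 1.4061 s:
  b1     pos=(+0.000,+0.031) vel=(+0.000,+0.000) ωy=+0.00 pitch=+0.0°
  b2     pos=(-0.083,+0.045) vel=(+0.000,+0.000) ωy=+0.00 pitch=-90.0°
  b3     pos=(-0.174,+0.036) vel=(+0.000,+0.000) ωy=+0.00 pitch=-90.0°

Key-timestep trajectory:
   step    t(s)  b1.x    b1.z    b1.vx   b1.vz   b2.x    b2.z    b2.vx   b2.vz   b3.x    b3.z    b3.vx   b3.vz 
     27  0.1371   +0.000  +0.031  +0.001  +0.001   -0.065  +0.083  -0.328  -0.387   -0.130  +0.107  -0.747  -1.195
     54  0.2741   +0.000  +0.031  +0.000  +0.000   -0.083  +0.045  +0.000  +0.001   -0.195  +0.047  -0.096  +0.019
     81  0.4112   +0.000  +0.031  +0.000  +0.000   -0.083  +0.045  +0.000  +0.000   -0.178  +0.039  +0.423  -0.279
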